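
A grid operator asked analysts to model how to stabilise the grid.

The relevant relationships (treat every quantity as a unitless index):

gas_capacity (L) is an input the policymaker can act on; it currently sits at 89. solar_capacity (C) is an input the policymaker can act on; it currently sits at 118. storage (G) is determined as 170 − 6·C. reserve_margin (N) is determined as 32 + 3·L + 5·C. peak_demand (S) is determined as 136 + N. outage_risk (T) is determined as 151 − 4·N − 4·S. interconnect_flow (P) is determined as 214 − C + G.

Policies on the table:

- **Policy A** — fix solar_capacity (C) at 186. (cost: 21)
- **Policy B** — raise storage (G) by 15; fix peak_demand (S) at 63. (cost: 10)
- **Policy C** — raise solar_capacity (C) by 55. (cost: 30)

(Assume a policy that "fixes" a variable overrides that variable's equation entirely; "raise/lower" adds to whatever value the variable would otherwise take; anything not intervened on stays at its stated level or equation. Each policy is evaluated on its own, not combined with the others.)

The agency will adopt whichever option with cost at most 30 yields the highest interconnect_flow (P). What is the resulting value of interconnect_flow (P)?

Policy A (C := 186):
  C = 186
  G = 170 − 6·186 = -946
  P = 214 − 186 + (-946) = -918
Policy B (G + 15, S := 63):
  C = 118
  G = 170 − 6·118 (+15 from intervention) = -523
  P = 214 − 118 + (-523) = -427
Policy C (C + 55):
  C = 118 + 55 = 173
  G = 170 − 6·173 = -868
  P = 214 − 173 + (-868) = -827
Comparing — Policy A: P=-918, Policy B: P=-427, Policy C: P=-827. Highest is -427 (Policy B).

-427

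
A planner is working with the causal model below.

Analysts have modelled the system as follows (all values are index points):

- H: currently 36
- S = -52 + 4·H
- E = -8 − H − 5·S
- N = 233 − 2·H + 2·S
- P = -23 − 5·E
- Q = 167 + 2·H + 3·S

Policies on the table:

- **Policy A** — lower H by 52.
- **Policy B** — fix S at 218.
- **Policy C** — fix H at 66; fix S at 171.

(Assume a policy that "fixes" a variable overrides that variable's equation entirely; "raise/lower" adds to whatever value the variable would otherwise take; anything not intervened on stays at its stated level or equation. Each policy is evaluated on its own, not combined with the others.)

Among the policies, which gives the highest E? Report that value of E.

Policy A (H − 52):
  H = 36 − 52 = -16
  S = -52 + 4·(-16) = -116
  E = -8 − (-16) − 5·(-116) = 588
Policy B (S := 218):
  H = 36
  S = 218
  E = -8 − 36 − 5·218 = -1134
Policy C (H := 66, S := 171):
  H = 66
  S = 171
  E = -8 − 66 − 5·171 = -929
Comparing — Policy A: E=588, Policy B: E=-1134, Policy C: E=-929. Highest is 588 (Policy A).

588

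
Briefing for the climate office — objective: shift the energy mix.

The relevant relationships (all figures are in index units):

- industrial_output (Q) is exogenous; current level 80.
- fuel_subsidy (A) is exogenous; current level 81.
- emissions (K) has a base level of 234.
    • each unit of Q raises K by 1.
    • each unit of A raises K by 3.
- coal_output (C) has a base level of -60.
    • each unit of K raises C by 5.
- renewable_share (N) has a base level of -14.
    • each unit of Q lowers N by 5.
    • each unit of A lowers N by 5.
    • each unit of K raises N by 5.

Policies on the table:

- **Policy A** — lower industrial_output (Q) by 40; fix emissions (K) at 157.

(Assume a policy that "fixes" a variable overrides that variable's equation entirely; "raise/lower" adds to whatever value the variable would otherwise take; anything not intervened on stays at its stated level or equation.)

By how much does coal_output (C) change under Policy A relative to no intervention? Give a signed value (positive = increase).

-2000

Baseline:
  Q = 80
  A = 81
  K = 234 + 80 + 3·81 = 557
  C = -60 + 5·557 = 2725
Policy A (Q − 40, K := 157):
  Q = 80 − 40 = 40
  A = 81
  K = 157
  C = -60 + 5·157 = 725
Change in C: 725 − 2725 = -2000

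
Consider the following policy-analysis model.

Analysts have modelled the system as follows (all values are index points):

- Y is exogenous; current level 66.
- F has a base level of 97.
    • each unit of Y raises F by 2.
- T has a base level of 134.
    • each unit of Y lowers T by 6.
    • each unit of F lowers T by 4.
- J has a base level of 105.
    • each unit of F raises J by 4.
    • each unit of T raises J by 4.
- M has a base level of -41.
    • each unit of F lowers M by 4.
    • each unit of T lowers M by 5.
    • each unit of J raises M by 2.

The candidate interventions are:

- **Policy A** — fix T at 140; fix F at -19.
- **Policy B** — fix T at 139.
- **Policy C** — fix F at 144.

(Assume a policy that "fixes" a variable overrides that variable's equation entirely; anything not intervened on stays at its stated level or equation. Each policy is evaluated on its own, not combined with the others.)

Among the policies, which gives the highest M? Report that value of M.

Policy A (T := 140, F := -19):
  Y = 66
  F = -19
  T = 140
  J = 105 + 4·(-19) + 4·140 = 589
  M = -41 − 4·(-19) − 5·140 + 2·589 = 513
Policy B (T := 139):
  Y = 66
  F = 97 + 2·66 = 229
  T = 139
  J = 105 + 4·229 + 4·139 = 1577
  M = -41 − 4·229 − 5·139 + 2·1577 = 1502
Policy C (F := 144):
  Y = 66
  F = 144
  T = 134 − 6·66 − 4·144 = -838
  J = 105 + 4·144 + 4·(-838) = -2671
  M = -41 − 4·144 − 5·(-838) + 2·(-2671) = -1769
Comparing — Policy A: M=513, Policy B: M=1502, Policy C: M=-1769. Highest is 1502 (Policy B).

1502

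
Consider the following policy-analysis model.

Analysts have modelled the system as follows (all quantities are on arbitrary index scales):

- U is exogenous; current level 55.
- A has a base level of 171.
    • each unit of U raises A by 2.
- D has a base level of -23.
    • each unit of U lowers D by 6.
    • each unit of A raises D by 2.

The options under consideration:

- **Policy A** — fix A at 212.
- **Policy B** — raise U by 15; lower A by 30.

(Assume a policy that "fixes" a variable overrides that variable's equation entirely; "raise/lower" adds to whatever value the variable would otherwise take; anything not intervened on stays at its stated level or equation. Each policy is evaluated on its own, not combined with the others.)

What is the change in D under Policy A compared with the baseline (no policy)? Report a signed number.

Baseline:
  U = 55
  A = 171 + 2·55 = 281
  D = -23 − 6·55 + 2·281 = 209
Policy A (A := 212):
  U = 55
  A = 212
  D = -23 − 6·55 + 2·212 = 71
Change in D: 71 − 209 = -138

-138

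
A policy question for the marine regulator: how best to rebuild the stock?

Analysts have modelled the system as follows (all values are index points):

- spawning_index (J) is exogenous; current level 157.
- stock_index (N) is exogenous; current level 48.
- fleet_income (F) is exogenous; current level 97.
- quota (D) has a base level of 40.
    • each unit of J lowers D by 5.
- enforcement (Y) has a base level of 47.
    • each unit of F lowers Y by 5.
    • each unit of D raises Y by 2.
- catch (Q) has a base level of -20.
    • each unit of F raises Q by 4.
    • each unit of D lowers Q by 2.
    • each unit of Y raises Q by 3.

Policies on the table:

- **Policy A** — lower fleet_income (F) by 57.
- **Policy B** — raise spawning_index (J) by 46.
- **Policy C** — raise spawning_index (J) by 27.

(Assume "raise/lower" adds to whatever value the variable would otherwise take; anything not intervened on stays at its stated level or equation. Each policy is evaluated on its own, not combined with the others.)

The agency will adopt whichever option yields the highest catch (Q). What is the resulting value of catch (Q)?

-3299

Policy A (F − 57):
  J = 157
  F = 97 − 57 = 40
  D = 40 − 5·157 = -745
  Y = 47 − 5·40 + 2·(-745) = -1643
  Q = -20 + 4·40 − 2·(-745) + 3·(-1643) = -3299
Policy B (J + 46):
  J = 157 + 46 = 203
  F = 97
  D = 40 − 5·203 = -975
  Y = 47 − 5·97 + 2·(-975) = -2388
  Q = -20 + 4·97 − 2·(-975) + 3·(-2388) = -4846
Policy C (J + 27):
  J = 157 + 27 = 184
  F = 97
  D = 40 − 5·184 = -880
  Y = 47 − 5·97 + 2·(-880) = -2198
  Q = -20 + 4·97 − 2·(-880) + 3·(-2198) = -4466
Comparing — Policy A: Q=-3299, Policy B: Q=-4846, Policy C: Q=-4466. Highest is -3299 (Policy A).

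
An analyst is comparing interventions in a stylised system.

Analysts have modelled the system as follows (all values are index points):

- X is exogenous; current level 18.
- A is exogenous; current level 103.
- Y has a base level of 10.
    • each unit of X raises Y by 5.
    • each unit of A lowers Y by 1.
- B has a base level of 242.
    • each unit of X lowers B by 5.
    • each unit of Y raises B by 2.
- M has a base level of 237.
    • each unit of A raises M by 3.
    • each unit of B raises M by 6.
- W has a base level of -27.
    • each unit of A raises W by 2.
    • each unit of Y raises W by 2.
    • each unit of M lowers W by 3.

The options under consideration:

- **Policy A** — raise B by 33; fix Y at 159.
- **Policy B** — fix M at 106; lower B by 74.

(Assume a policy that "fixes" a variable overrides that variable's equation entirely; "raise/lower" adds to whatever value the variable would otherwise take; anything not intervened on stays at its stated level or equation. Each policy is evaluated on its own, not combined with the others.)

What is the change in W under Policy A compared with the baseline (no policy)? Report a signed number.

-6102

Baseline:
  X = 18
  A = 103
  Y = 10 + 5·18 − 103 = -3
  B = 242 − 5·18 + 2·(-3) = 146
  M = 237 + 3·103 + 6·146 = 1422
  W = -27 + 2·103 + 2·(-3) − 3·1422 = -4093
Policy A (B + 33, Y := 159):
  X = 18
  A = 103
  Y = 159
  B = 242 − 5·18 + 2·159 (+33 from intervention) = 503
  M = 237 + 3·103 + 6·503 = 3564
  W = -27 + 2·103 + 2·159 − 3·3564 = -10195
Change in W: -10195 − (-4093) = -6102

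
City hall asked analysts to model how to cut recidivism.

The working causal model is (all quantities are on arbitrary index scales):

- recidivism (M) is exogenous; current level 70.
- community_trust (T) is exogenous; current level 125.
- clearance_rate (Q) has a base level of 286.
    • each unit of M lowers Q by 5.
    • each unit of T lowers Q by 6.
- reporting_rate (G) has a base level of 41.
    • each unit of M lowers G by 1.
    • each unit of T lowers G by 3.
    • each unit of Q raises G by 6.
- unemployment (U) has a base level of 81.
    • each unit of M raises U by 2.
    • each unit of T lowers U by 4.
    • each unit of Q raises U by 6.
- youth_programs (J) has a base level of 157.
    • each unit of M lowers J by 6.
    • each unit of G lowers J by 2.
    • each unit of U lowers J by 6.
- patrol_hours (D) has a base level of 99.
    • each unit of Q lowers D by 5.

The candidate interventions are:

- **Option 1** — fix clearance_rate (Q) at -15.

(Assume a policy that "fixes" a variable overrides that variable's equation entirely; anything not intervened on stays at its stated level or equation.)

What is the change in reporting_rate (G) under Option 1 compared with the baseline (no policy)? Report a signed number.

Baseline:
  M = 70
  T = 125
  Q = 286 − 5·70 − 6·125 = -814
  G = 41 − 70 − 3·125 + 6·(-814) = -5288
Option 1 (Q := -15):
  M = 70
  T = 125
  Q = -15
  G = 41 − 70 − 3·125 + 6·(-15) = -494
Change in G: -494 − (-5288) = 4794

4794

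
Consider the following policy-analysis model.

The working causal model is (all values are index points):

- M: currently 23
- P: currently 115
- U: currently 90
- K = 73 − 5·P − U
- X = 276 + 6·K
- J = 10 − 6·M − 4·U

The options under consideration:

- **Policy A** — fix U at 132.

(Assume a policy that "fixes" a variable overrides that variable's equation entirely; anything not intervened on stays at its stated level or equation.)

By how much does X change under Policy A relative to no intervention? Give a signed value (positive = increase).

-252

Baseline:
  P = 115
  U = 90
  K = 73 − 5·115 − 90 = -592
  X = 276 + 6·(-592) = -3276
Policy A (U := 132):
  P = 115
  U = 132
  K = 73 − 5·115 − 132 = -634
  X = 276 + 6·(-634) = -3528
Change in X: -3528 − (-3276) = -252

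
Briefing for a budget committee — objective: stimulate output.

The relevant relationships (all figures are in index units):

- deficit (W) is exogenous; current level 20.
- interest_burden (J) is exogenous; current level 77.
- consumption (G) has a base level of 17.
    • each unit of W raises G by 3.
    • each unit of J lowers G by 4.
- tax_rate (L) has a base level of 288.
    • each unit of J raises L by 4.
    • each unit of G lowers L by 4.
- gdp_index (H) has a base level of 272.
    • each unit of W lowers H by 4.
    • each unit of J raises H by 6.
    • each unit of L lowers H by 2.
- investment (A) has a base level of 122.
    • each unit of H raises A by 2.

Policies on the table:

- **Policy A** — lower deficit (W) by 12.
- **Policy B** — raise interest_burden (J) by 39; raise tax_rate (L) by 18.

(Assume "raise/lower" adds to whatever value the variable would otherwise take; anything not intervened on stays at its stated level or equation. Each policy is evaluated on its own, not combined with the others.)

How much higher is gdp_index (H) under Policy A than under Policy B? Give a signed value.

1122

Policy A (W − 12):
  W = 20 − 12 = 8
  J = 77
  G = 17 + 3·8 − 4·77 = -267
  L = 288 + 4·77 − 4·(-267) = 1664
  H = 272 − 4·8 + 6·77 − 2·1664 = -2626
Policy B (J + 39, L + 18):
  W = 20
  J = 77 + 39 = 116
  G = 17 + 3·20 − 4·116 = -387
  L = 288 + 4·116 − 4·(-387) (+18 from intervention) = 2318
  H = 272 − 4·20 + 6·116 − 2·2318 = -3748
H: -2626 − (-3748) = 1122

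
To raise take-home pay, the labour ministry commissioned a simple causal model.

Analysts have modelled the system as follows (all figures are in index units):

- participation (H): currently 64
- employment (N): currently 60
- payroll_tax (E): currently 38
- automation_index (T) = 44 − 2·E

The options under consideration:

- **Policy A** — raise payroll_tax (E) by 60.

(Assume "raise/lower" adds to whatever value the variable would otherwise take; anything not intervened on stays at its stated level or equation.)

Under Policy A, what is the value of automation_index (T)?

-152

Policy A (E + 60):
  E = 38 + 60 = 98
  T = 44 − 2·98 = -152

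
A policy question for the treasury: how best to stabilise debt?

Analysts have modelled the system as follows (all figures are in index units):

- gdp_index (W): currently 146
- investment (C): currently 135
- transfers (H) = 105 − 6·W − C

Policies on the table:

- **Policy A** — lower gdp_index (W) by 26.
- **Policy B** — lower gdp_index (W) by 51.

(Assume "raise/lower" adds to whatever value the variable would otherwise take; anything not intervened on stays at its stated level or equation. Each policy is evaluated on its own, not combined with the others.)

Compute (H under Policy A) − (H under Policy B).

-150

Policy A (W − 26):
  W = 146 − 26 = 120
  C = 135
  H = 105 − 6·120 − 135 = -750
Policy B (W − 51):
  W = 146 − 51 = 95
  C = 135
  H = 105 − 6·95 − 135 = -600
H: -750 − (-600) = -150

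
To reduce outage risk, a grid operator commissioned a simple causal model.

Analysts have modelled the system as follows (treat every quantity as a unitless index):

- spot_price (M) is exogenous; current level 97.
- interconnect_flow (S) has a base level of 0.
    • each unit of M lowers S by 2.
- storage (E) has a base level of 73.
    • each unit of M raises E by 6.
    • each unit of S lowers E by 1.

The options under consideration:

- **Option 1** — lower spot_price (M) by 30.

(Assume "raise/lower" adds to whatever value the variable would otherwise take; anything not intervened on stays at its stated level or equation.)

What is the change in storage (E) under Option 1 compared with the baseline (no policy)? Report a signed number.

-240

Baseline:
  M = 97
  S = 0 − 2·97 = -194
  E = 73 + 6·97 − (-194) = 849
Option 1 (M − 30):
  M = 97 − 30 = 67
  S = 0 − 2·67 = -134
  E = 73 + 6·67 − (-134) = 609
Change in E: 609 − 849 = -240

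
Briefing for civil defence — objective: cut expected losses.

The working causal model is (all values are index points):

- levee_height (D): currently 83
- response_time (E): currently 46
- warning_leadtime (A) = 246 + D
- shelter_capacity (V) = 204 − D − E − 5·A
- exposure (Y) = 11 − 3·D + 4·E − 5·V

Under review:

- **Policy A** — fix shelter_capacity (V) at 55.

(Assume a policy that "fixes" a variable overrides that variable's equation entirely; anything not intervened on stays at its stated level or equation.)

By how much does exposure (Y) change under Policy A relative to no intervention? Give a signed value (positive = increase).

-8125

Baseline:
  D = 83
  E = 46
  A = 246 + 83 = 329
  V = 204 − 83 − 46 − 5·329 = -1570
  Y = 11 − 3·83 + 4·46 − 5·(-1570) = 7796
Policy A (V := 55):
  D = 83
  E = 46
  A = 246 + 83 = 329
  V = 55
  Y = 11 − 3·83 + 4·46 − 5·55 = -329
Change in Y: -329 − 7796 = -8125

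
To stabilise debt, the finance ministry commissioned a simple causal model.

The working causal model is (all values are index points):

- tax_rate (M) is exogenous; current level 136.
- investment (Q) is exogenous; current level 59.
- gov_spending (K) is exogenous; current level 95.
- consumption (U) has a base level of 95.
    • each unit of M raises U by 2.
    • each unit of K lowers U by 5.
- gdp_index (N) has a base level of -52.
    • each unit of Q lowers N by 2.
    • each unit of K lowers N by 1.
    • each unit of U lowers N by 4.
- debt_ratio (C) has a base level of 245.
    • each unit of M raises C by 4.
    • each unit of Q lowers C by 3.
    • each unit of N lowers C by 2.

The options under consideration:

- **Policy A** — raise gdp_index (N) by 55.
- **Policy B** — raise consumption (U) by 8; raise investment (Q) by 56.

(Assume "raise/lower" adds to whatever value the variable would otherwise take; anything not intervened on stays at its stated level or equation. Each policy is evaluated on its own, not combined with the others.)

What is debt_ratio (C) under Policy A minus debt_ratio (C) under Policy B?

-230

Policy A (N + 55):
  M = 136
  Q = 59
  K = 95
  U = 95 + 2·136 − 5·95 = -108
  N = -52 − 2·59 − 95 − 4·(-108) (+55 from intervention) = 222
  C = 245 + 4·136 − 3·59 − 2·222 = 168
Policy B (U + 8, Q + 56):
  M = 136
  Q = 59 + 56 = 115
  K = 95
  U = 95 + 2·136 − 5·95 (+8 from intervention) = -100
  N = -52 − 2·115 − 95 − 4·(-100) = 23
  C = 245 + 4·136 − 3·115 − 2·23 = 398
C: 168 − 398 = -230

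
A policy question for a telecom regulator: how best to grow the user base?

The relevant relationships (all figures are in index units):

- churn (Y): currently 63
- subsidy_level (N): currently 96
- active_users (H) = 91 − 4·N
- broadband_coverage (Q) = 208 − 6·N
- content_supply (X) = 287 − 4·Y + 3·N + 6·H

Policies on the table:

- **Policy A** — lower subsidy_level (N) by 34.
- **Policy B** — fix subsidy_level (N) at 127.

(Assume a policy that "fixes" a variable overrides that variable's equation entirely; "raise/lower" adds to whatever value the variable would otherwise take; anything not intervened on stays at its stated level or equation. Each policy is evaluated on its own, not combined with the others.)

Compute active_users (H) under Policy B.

-417

Policy B (N := 127):
  N = 127
  H = 91 − 4·127 = -417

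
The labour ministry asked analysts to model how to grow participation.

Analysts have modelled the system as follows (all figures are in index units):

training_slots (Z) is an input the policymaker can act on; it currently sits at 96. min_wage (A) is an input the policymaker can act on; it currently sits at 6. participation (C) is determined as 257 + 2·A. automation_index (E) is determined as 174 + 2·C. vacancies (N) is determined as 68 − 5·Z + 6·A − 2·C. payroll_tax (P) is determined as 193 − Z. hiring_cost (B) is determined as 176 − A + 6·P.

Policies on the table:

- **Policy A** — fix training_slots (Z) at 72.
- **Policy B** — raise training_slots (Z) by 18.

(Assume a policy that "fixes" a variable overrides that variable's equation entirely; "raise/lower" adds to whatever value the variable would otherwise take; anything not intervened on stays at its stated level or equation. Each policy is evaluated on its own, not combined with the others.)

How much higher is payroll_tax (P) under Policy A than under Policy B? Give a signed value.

42

Policy A (Z := 72):
  Z = 72
  P = 193 − 72 = 121
Policy B (Z + 18):
  Z = 96 + 18 = 114
  P = 193 − 114 = 79
P: 121 − 79 = 42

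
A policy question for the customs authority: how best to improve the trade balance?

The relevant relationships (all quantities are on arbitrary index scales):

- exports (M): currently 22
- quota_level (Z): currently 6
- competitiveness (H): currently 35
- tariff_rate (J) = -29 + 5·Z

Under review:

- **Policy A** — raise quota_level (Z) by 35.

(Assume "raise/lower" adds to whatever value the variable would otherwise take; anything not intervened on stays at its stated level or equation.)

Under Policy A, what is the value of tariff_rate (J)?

Policy A (Z + 35):
  Z = 6 + 35 = 41
  J = -29 + 5·41 = 176

176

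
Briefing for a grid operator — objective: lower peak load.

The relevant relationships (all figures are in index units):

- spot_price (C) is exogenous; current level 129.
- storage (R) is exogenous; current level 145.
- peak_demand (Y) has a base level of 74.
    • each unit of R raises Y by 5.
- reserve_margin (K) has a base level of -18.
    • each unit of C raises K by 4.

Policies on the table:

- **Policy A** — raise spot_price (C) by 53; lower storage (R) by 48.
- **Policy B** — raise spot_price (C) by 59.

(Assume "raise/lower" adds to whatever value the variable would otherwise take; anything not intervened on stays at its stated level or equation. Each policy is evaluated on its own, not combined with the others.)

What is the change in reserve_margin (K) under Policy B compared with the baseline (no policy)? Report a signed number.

236

Baseline:
  C = 129
  K = -18 + 4·129 = 498
Policy B (C + 59):
  C = 129 + 59 = 188
  K = -18 + 4·188 = 734
Change in K: 734 − 498 = 236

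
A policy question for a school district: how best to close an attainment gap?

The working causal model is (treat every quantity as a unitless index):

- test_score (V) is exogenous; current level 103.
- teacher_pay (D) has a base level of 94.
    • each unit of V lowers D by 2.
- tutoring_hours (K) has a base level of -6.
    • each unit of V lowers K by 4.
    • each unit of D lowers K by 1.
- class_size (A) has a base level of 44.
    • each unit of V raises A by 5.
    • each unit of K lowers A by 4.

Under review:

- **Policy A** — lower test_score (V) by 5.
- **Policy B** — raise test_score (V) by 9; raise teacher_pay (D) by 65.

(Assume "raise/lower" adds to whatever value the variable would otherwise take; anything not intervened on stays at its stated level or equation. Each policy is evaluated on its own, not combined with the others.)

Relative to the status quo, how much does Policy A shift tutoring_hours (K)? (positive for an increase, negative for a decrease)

10

Baseline:
  V = 103
  D = 94 − 2·103 = -112
  K = -6 − 4·103 − (-112) = -306
Policy A (V − 5):
  V = 103 − 5 = 98
  D = 94 − 2·98 = -102
  K = -6 − 4·98 − (-102) = -296
Change in K: -296 − (-306) = 10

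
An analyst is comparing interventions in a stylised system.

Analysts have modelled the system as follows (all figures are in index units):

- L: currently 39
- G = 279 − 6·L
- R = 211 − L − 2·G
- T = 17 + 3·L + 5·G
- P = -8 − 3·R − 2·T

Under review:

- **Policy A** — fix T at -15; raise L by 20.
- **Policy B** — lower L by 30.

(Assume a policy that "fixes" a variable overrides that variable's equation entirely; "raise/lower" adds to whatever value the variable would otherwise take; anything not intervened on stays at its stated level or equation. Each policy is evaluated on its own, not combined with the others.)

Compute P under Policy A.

Policy A (T := -15, L + 20):
  L = 39 + 20 = 59
  G = 279 − 6·59 = -75
  R = 211 − 59 − 2·(-75) = 302
  T = -15
  P = -8 − 3·302 − 2·(-15) = -884

-884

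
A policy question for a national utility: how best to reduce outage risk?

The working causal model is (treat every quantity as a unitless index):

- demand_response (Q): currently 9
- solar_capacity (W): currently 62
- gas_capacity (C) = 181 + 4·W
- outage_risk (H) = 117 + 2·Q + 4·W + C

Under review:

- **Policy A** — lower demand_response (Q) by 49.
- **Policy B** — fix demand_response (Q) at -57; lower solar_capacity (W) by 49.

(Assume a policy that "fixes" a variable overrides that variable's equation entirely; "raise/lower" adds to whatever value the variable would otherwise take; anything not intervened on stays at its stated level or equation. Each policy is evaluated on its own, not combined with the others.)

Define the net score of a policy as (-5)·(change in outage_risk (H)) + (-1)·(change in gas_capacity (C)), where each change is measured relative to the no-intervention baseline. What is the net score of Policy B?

2816

Baseline:
  Q = 9
  W = 62
  C = 181 + 4·62 = 429
  H = 117 + 2·9 + 4·62 + 429 = 812
Policy B (Q := -57, W − 49):
  Q = -57
  W = 62 − 49 = 13
  C = 181 + 4·13 = 233
  H = 117 + 2·(-57) + 4·13 + 233 = 288
ΔH = 288 − 812 = -524; ΔC = 233 − 429 = -196
Score = (-5)·(-524) + (-1)·(-196) = 2816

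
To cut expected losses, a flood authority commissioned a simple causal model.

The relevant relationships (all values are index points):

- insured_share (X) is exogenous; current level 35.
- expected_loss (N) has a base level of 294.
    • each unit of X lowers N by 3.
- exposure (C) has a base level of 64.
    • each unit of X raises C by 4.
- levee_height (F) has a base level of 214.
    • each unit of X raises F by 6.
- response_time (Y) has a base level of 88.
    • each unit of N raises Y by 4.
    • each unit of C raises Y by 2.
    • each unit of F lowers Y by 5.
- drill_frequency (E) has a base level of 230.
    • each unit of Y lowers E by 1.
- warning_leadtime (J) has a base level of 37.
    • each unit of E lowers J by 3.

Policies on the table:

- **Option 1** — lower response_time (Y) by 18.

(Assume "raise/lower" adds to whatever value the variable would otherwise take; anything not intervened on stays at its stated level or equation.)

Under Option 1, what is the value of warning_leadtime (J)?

-3311

Option 1 (Y − 18):
  X = 35
  N = 294 − 3·35 = 189
  C = 64 + 4·35 = 204
  F = 214 + 6·35 = 424
  Y = 88 + 4·189 + 2·204 − 5·424 (−18 from intervention) = -886
  E = 230 − (-886) = 1116
  J = 37 − 3·1116 = -3311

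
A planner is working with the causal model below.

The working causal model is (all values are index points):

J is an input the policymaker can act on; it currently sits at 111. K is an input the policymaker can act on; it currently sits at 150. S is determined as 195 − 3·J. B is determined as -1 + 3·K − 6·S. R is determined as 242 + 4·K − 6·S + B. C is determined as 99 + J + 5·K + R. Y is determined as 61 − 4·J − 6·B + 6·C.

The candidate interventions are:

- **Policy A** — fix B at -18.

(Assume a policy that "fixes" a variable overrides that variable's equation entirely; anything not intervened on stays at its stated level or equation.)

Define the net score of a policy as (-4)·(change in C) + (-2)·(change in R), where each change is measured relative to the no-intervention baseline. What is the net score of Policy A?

Baseline:
  J = 111
  K = 150
  S = 195 − 3·111 = -138
  B = -1 + 3·150 − 6·(-138) = 1277
  R = 242 + 4·150 − 6·(-138) + 1277 = 2947
  C = 99 + 111 + 5·150 + 2947 = 3907
Policy A (B := -18):
  J = 111
  K = 150
  S = 195 − 3·111 = -138
  B = -18
  R = 242 + 4·150 − 6·(-138) + (-18) = 1652
  C = 99 + 111 + 5·150 + 1652 = 2612
ΔC = 2612 − 3907 = -1295; ΔR = 1652 − 2947 = -1295
Score = (-4)·(-1295) + (-2)·(-1295) = 7770

7770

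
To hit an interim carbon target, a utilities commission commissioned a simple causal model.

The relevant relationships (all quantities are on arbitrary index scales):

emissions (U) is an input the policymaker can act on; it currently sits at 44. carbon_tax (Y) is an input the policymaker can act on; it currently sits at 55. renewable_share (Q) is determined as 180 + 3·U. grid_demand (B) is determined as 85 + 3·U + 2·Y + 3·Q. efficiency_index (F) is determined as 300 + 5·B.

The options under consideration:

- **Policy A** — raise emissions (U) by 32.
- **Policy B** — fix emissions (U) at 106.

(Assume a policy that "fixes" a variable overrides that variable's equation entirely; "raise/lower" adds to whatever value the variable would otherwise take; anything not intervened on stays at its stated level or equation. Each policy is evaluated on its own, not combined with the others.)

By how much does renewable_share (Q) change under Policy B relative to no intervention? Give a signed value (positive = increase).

Baseline:
  U = 44
  Q = 180 + 3·44 = 312
Policy B (U := 106):
  U = 106
  Q = 180 + 3·106 = 498
Change in Q: 498 − 312 = 186

186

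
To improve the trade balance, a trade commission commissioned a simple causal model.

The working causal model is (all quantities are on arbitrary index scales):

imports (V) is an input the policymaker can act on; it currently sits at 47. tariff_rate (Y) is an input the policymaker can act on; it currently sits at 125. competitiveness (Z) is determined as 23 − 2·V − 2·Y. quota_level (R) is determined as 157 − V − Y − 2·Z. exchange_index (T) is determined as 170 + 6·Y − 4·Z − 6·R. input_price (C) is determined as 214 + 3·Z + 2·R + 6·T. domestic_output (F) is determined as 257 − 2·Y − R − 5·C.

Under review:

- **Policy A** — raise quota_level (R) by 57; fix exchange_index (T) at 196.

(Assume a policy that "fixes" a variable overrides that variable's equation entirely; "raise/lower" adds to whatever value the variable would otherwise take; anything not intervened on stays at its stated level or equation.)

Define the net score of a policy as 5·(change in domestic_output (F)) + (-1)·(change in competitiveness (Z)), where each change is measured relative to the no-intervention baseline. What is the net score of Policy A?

-266235

Baseline:
  V = 47
  Y = 125
  Z = 23 − 2·47 − 2·125 = -321
  R = 157 − 47 − 125 − 2·(-321) = 627
  T = 170 + 6·125 − 4·(-321) − 6·627 = -1558
  C = 214 + 3·(-321) + 2·627 + 6·(-1558) = -8843
  F = 257 − 2·125 − 627 − 5·(-8843) = 43595
Policy A (R + 57, T := 196):
  V = 47
  Y = 125
  Z = 23 − 2·47 − 2·125 = -321
  R = 157 − 47 − 125 − 2·(-321) (+57 from intervention) = 684
  T = 196
  C = 214 + 3·(-321) + 2·684 + 6·196 = 1795
  F = 257 − 2·125 − 684 − 5·1795 = -9652
ΔF = -9652 − 43595 = -53247; ΔZ = -321 − (-321) = 0
Score = 5·(-53247) + (-1)·0 = -266235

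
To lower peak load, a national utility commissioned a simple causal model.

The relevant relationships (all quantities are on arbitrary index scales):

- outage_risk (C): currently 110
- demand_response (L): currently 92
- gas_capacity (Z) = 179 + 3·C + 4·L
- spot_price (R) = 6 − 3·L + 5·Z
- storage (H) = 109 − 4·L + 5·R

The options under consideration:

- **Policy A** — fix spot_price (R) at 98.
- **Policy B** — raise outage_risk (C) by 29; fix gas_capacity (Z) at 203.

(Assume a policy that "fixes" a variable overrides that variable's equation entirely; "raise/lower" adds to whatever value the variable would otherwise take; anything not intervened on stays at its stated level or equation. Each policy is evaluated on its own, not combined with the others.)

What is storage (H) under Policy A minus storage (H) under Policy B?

Policy A (R := 98):
  C = 110
  L = 92
  Z = 179 + 3·110 + 4·92 = 877
  R = 98
  H = 109 − 4·92 + 5·98 = 231
Policy B (C + 29, Z := 203):
  C = 110 + 29 = 139
  L = 92
  Z = 203
  R = 6 − 3·92 + 5·203 = 745
  H = 109 − 4·92 + 5·745 = 3466
H: 231 − 3466 = -3235

-3235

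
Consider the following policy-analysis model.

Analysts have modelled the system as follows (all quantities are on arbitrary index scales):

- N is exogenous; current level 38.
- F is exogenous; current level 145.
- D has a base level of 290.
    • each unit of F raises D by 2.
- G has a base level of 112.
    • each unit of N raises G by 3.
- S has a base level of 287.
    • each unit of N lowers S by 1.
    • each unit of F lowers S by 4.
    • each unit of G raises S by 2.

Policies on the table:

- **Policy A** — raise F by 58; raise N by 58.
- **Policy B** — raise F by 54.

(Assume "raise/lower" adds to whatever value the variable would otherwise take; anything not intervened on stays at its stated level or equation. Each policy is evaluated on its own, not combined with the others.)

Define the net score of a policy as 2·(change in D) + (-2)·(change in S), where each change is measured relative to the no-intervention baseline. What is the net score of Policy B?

648

Baseline:
  N = 38
  F = 145
  D = 290 + 2·145 = 580
  G = 112 + 3·38 = 226
  S = 287 − 38 − 4·145 + 2·226 = 121
Policy B (F + 54):
  N = 38
  F = 145 + 54 = 199
  D = 290 + 2·199 = 688
  G = 112 + 3·38 = 226
  S = 287 − 38 − 4·199 + 2·226 = -95
ΔD = 688 − 580 = 108; ΔS = -95 − 121 = -216
Score = 2·108 + (-2)·(-216) = 648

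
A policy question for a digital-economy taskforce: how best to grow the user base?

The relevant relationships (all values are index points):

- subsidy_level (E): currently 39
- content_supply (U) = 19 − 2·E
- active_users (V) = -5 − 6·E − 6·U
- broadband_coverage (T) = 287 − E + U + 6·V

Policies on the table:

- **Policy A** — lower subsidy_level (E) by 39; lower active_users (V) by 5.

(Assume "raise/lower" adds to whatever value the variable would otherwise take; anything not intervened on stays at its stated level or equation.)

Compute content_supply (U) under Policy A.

Policy A (E − 39, V − 5):
  E = 39 − 39 = 0
  U = 19 − 2·0 = 19

19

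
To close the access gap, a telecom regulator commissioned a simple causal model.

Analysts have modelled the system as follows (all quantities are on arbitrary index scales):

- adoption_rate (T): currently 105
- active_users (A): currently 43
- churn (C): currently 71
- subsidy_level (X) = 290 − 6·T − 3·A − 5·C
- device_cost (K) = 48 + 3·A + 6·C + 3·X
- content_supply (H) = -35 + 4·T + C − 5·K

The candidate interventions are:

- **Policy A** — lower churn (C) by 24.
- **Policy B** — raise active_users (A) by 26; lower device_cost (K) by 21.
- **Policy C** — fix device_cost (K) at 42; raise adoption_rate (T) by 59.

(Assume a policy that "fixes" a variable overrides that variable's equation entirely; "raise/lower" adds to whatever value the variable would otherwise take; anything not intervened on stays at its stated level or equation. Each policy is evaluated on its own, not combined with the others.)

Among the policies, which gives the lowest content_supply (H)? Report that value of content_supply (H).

482

Policy A (C − 24):
  T = 105
  A = 43
  C = 71 − 24 = 47
  X = 290 − 6·105 − 3·43 − 5·47 = -704
  K = 48 + 3·43 + 6·47 + 3·(-704) = -1653
  H = -35 + 4·105 + 47 − 5·(-1653) = 8697
Policy B (A + 26, K − 21):
  T = 105
  A = 43 + 26 = 69
  C = 71
  X = 290 − 6·105 − 3·69 − 5·71 = -902
  K = 48 + 3·69 + 6·71 + 3·(-902) (−21 from intervention) = -2046
  H = -35 + 4·105 + 71 − 5·(-2046) = 10686
Policy C (K := 42, T + 59):
  T = 105 + 59 = 164
  A = 43
  C = 71
  X = 290 − 6·164 − 3·43 − 5·71 = -1178
  K = 42
  H = -35 + 4·164 + 71 − 5·42 = 482
Comparing — Policy A: H=8697, Policy B: H=10686, Policy C: H=482. Lowest is 482 (Policy C).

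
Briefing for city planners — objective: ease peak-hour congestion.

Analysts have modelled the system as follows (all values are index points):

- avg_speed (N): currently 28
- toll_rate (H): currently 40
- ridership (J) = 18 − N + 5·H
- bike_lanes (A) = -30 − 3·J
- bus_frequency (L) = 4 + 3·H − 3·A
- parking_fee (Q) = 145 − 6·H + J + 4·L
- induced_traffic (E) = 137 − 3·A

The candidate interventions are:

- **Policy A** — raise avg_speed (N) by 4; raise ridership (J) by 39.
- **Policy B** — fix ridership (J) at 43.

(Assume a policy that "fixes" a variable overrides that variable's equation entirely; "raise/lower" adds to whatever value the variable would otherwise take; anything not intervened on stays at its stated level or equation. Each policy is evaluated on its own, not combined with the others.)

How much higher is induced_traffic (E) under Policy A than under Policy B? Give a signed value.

Policy A (N + 4, J + 39):
  N = 28 + 4 = 32
  H = 40
  J = 18 − 32 + 5·40 (+39 from intervention) = 225
  A = -30 − 3·225 = -705
  E = 137 − 3·(-705) = 2252
Policy B (J := 43):
  N = 28
  H = 40
  J = 43
  A = -30 − 3·43 = -159
  E = 137 − 3·(-159) = 614
E: 2252 − 614 = 1638

1638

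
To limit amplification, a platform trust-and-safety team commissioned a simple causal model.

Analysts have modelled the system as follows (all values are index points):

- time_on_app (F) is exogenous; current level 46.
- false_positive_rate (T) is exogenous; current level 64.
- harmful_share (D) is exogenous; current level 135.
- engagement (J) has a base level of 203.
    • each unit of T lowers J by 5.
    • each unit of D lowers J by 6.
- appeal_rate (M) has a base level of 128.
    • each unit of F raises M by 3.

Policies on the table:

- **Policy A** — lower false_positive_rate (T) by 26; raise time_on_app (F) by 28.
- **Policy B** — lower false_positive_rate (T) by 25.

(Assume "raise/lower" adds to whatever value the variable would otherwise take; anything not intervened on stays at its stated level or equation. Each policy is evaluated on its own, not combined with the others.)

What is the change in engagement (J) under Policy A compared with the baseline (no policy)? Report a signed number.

130

Baseline:
  T = 64
  D = 135
  J = 203 − 5·64 − 6·135 = -927
Policy A (T − 26, F + 28):
  T = 64 − 26 = 38
  D = 135
  J = 203 − 5·38 − 6·135 = -797
Change in J: -797 − (-927) = 130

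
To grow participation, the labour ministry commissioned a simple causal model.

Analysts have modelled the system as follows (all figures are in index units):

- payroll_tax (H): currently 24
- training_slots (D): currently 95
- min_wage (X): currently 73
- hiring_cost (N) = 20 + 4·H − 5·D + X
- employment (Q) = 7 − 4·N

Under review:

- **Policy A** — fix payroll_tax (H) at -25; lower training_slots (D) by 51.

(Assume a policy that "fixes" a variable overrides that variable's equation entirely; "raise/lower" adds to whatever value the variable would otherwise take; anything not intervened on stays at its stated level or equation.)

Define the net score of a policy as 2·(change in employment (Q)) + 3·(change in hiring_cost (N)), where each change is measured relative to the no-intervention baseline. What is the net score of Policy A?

-295

Baseline:
  H = 24
  D = 95
  X = 73
  N = 20 + 4·24 − 5·95 + 73 = -286
  Q = 7 − 4·(-286) = 1151
Policy A (H := -25, D − 51):
  H = -25
  D = 95 − 51 = 44
  X = 73
  N = 20 + 4·(-25) − 5·44 + 73 = -227
  Q = 7 − 4·(-227) = 915
ΔQ = 915 − 1151 = -236; ΔN = -227 − (-286) = 59
Score = 2·(-236) + 3·59 = -295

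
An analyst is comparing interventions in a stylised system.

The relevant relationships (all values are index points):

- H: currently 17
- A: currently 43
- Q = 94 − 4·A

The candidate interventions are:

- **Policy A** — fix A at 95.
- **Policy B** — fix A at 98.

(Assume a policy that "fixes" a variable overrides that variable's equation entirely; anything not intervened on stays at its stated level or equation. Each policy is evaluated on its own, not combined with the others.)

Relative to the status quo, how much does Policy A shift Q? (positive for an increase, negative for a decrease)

-208

Baseline:
  A = 43
  Q = 94 − 4·43 = -78
Policy A (A := 95):
  A = 95
  Q = 94 − 4·95 = -286
Change in Q: -286 − (-78) = -208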